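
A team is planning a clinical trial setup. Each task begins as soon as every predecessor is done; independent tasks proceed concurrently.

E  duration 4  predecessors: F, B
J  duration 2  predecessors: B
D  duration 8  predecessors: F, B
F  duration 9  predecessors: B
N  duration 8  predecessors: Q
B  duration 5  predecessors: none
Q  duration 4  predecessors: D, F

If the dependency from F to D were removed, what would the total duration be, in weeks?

26

Original critical path: B→F→D→Q→N = 5+9+8+4+8 = 34 ⇒ 34 weeks.
Without F→D, D's earliest start moves from 14 to 5.
New critical path: B→F→Q→N = 5+9+4+8 = 26 ⇒ 26 weeks.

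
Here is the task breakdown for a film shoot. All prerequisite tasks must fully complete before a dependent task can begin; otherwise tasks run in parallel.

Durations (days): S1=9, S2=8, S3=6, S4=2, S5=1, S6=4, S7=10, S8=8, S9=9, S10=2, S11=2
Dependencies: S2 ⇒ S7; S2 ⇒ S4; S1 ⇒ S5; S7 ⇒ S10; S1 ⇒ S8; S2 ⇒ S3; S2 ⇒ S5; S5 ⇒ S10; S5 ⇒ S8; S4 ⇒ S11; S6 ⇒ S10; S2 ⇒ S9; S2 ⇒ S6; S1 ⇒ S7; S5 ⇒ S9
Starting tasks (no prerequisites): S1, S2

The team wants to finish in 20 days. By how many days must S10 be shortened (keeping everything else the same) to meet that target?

Current finish: 21 days; target: 20.
S10 is on every critical path, so each day cut from S10 cuts the finish by one (this holds down to a finish of 20).
Need 21 − 20 = 1 day off S10 → S10 becomes 1 day, finish becomes 20.

1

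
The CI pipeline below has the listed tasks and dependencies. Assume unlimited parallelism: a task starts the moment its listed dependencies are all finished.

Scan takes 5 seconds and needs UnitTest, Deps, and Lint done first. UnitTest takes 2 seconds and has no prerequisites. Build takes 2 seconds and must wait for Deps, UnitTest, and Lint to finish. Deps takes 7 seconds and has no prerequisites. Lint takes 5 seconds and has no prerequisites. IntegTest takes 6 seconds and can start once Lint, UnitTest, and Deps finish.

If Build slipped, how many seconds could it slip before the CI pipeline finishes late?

4

The longest chain is Deps→IntegTest = 7+6 = 13; overall finish 13 seconds.
Longest path through Build: 9 seconds (earliest finish 9, latest finish 13).
Float = 13 − 9 = 4.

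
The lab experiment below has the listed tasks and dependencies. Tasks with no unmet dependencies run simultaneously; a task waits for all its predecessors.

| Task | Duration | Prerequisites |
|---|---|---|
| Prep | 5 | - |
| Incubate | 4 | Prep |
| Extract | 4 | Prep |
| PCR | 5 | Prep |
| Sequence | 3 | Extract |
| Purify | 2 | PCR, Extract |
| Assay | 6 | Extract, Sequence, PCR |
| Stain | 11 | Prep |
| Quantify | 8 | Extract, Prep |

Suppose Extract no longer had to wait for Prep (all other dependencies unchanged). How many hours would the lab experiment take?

16

With the dependency in place, Prep→Extract→Sequence→Assay = 5+4+3+6 = 18 sets the finish at 18 hours.
Without Prep→Extract, Extract's earliest start moves from 5 to 0.
The longest chain is now Prep→PCR→Assay = 5+5+6 = 16, so the lab experiment takes 16 hours.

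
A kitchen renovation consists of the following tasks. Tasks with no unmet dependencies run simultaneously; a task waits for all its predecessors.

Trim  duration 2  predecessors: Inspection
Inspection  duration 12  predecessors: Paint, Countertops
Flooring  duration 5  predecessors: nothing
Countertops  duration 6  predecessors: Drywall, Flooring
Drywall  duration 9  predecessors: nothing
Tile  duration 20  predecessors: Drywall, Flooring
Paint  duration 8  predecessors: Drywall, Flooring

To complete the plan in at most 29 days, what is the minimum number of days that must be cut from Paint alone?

Current finish: 31 days; target: 29.
Paint is on every critical path, so each day cut from Paint cuts the finish by one (this holds down to a finish of 29).
Need 31 − 29 = 2 days off Paint → Paint becomes 6 days, finish becomes 29.

2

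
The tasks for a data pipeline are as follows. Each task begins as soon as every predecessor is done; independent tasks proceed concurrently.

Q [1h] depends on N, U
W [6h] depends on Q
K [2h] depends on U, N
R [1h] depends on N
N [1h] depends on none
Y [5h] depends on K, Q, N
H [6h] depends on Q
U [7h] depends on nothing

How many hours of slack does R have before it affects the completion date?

The longest chain is U→Q→H = 7+1+6 = 14; overall finish 14 hours.
Longest path through R: 2 hours (earliest finish 2, latest finish 14).
So R can slip 14 − 2 = 12 hours.

12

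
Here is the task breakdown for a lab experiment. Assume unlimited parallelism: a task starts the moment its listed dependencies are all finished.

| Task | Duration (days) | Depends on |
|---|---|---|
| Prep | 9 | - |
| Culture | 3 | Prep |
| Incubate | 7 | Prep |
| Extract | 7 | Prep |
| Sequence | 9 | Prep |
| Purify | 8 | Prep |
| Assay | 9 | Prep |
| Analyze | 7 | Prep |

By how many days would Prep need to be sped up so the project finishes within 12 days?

Current finish: 18 days; target: 12.
Prep is on every critical path, so each day cut from Prep cuts the finish by one (this holds down to a finish of 10).
Need 18 − 12 = 6 days off Prep → Prep becomes 3 days, finish becomes 12.

6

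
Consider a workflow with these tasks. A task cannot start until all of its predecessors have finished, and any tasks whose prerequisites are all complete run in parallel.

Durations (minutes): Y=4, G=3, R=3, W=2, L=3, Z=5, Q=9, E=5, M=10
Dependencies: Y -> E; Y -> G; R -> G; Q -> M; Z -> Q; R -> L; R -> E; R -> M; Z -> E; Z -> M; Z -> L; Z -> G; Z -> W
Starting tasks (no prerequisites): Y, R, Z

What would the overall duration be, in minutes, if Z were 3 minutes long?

The binding path is Z→Q→M = 5+9+10 = 24; finish at 24 minutes.
Z is on the critical path; changing it to 3 makes that path 22 minutes.
The critical path is still Z→Q→M; finish is now 22 minutes.

22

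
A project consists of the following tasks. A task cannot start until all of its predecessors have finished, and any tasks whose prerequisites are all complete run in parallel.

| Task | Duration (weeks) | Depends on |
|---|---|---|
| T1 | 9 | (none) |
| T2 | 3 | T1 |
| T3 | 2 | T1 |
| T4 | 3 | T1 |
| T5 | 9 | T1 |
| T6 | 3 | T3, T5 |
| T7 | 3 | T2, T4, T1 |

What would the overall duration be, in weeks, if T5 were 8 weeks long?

20

Critical path before the change: T1→T5→T6 = 9+9+3 = 21 giving 21 weeks.
T5 lies on that path, so at 8 weeks the path becomes 20 weeks.
The critical path is still T1→T5→T6; finish is now 20 weeks.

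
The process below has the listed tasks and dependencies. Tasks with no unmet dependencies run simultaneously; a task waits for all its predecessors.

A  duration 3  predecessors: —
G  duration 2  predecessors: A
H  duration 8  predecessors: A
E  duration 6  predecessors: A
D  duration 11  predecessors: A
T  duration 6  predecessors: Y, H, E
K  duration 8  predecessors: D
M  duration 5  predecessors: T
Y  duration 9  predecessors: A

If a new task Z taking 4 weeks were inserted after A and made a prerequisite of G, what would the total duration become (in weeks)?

Originally the job takes 23 weeks.
With Z inserted, G now waits for max(A, Z).
New critical path: A→Y→T→M = 3+9+6+5 = 23 ⇒ 23 weeks.

23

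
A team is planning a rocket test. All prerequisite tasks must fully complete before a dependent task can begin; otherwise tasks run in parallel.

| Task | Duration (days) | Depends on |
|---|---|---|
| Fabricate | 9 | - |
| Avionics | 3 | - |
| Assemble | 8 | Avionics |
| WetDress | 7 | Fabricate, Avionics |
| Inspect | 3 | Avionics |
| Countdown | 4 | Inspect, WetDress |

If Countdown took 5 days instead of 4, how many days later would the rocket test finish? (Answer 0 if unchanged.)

1

As given, the longest chain is Fabricate→WetDress→Countdown = 9+7+4 = 20, so the finish is 20 days.
Countdown is on the critical path; changing it to 5 makes that path 21 days.
That remains the longest chain; total 21 days.
Change in finish: 21 − 20 = +1 days.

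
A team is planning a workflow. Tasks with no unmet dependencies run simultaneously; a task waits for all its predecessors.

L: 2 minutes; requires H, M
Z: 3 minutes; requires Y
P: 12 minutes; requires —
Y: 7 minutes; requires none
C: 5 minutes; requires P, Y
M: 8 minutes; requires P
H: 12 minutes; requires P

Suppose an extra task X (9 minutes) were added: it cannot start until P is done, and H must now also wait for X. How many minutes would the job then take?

Originally the job takes 26 minutes.
With X inserted, H now waits for max(P, X).
New critical path: P→X→H→L = 12+9+12+2 = 35 ⇒ 35 minutes.

35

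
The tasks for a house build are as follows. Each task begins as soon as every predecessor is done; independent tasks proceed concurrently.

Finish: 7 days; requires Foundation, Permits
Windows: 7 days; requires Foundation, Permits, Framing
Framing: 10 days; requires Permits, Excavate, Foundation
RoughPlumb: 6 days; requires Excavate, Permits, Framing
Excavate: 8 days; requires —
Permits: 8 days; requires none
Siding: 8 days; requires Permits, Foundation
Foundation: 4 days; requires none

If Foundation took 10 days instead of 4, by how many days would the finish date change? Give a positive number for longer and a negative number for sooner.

2

As given, the longest chain is Permits→Framing→Windows = 8+10+7 = 25, so the finish is 25 days.
Foundation has 4 days of float (longest path through it is 21).
New critical path: Foundation→Framing→Windows = 10+10+7 = 27 ⇒ 27 days.
Change in finish: 27 − 25 = +2 days.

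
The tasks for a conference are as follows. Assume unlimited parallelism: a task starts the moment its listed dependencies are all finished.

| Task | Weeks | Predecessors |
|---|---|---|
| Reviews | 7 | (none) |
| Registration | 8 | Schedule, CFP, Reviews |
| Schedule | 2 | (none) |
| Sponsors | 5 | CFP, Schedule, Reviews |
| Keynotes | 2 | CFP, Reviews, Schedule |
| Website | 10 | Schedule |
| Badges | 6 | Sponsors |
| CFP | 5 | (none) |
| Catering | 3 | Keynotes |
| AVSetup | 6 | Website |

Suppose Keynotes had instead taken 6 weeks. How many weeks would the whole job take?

18

As given, the longest chain is Reviews→Sponsors→Badges = 7+5+6 = 18, so the finish is 18 weeks.
Keynotes has 6 weeks of float (longest path through it is 12).
That remains the longest chain; total 18 weeks.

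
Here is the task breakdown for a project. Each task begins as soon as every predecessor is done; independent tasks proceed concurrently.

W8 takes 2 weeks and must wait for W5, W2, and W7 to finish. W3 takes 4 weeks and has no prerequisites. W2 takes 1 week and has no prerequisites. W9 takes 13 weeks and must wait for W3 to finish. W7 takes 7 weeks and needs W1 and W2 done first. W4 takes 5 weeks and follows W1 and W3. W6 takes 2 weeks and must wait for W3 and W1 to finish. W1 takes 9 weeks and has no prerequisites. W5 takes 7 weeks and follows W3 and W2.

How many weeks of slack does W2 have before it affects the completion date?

8

The longest chain is W1→W7→W8 = 9+7+2 = 18; overall finish 18 weeks.
W2 finishes as early as 1 and must finish by 9.
Float = 18 − 10 = 8.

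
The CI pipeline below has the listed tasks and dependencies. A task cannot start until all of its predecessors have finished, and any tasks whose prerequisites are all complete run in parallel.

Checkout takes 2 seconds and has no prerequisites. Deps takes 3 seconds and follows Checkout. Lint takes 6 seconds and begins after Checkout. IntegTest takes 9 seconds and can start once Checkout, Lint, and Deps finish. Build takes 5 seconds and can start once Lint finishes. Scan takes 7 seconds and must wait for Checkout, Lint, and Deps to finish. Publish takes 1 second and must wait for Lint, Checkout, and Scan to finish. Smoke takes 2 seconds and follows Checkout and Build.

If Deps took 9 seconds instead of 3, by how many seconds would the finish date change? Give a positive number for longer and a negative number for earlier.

Critical path before the change: Checkout→Lint→IntegTest = 2+6+9 = 17 giving 17 seconds.
Deps has 3 seconds of float (longest path through it is 14).
Now Checkout→Deps→IntegTest = 2+9+9 = 20 is longest, so the finish becomes 20 seconds.
Change in finish: 20 − 17 = +3 seconds.

3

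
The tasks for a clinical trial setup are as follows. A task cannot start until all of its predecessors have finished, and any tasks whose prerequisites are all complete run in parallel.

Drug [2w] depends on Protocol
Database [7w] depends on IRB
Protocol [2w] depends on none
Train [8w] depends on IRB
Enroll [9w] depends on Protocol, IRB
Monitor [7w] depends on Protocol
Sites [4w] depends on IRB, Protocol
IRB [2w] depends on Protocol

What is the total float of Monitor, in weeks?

4

Critical path: Protocol→IRB→Enroll = 2+2+9 = 13, so the finish is 13 weeks.
The longest chain containing Monitor totals 9 weeks.
Slack of Monitor = 6 − 2 = 4 weeks.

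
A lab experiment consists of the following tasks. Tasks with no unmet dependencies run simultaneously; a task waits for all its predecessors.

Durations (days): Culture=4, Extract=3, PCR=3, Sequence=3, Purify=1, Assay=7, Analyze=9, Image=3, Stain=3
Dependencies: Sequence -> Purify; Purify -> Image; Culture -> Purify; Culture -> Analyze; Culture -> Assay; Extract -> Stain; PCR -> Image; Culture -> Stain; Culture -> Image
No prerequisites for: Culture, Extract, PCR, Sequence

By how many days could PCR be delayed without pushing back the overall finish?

Critical path: Culture→Analyze = 4+9 = 13, so the finish is 13 days.
The longest chain containing PCR totals 6 days.
Float = 13 − 6 = 7.

7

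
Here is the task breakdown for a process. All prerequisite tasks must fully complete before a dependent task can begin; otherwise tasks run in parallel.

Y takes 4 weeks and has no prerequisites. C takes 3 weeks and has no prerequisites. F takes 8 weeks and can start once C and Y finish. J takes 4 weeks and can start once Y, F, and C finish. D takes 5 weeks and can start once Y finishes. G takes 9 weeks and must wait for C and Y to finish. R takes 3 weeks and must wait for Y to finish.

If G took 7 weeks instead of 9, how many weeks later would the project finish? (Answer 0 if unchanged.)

0

Critical path before the change: Y→F→J = 4+8+4 = 16 giving 16 weeks.
The longest path through G is only 13 weeks, so G has float 3.
No other chain overtakes it, so the finish is 16 weeks.
Change in finish: 16 − 16 = +0 weeks.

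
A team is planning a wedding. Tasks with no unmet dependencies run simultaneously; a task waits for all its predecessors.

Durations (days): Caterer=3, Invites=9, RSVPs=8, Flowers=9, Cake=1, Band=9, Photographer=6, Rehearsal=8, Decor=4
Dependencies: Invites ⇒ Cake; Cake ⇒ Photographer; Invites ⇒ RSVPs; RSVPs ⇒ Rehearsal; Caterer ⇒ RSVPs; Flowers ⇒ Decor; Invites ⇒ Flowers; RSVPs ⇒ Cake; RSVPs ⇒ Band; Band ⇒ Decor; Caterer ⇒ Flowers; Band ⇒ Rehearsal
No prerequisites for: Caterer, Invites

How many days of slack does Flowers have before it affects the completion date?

Invites→RSVPs→Band→Rehearsal = 9+8+9+8 = 34 sets the makespan at 34 days.
Flowers finishes as early as 18 and must finish by 30.
Slack of Flowers = 21 − 9 = 12 days.

12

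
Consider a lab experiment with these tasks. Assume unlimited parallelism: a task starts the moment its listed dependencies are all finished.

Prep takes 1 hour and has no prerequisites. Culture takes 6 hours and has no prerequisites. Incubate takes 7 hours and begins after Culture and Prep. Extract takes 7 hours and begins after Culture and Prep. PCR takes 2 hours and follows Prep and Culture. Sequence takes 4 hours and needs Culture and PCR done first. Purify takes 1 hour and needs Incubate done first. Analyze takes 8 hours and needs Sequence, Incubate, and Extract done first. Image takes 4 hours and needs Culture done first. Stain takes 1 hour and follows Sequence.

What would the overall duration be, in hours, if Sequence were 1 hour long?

The binding path is Culture→Incubate→Analyze = 6+7+8 = 21; finish at 21 hours.
Sequence has 1 hour of float (longest path through it is 20).
The critical path is still Culture→Incubate→Analyze; finish is now 21 hours.

21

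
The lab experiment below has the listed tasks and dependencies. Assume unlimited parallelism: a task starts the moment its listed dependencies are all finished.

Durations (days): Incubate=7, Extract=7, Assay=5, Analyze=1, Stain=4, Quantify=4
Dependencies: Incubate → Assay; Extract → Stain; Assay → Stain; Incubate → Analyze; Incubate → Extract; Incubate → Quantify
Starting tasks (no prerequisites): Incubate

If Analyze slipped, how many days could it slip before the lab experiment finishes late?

10

Critical path: Incubate→Extract→Stain = 7+7+4 = 18, so the finish is 18 days.
Analyze finishes as early as 8 and must finish by 18.
So Analyze can slip 18 − 8 = 10 days.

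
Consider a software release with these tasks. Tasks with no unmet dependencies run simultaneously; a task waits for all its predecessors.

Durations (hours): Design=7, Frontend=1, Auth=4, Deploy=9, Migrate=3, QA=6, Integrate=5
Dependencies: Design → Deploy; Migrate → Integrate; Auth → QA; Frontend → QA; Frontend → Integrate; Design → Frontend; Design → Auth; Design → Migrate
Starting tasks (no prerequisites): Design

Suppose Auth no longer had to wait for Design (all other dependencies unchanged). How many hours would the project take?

Before: longest chain Design→Auth→QA = 7+4+6 = 17, finish 17.
Without Design→Auth, Auth's earliest start moves from 7 to 0.
After: Design→Deploy = 7+9 = 16 → 16 hours.

16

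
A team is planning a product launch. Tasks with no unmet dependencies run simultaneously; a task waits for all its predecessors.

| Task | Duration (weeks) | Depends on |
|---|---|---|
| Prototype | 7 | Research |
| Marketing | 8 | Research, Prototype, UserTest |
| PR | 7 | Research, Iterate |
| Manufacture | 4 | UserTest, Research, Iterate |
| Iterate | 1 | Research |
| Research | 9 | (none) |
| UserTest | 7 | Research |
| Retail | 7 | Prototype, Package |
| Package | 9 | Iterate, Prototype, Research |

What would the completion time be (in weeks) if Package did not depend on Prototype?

26

With the dependency in place, Research→Prototype→Package→Retail = 9+7+9+7 = 32 sets the finish at 32 weeks.
Without Prototype→Package, Package's earliest start moves from 16 to 10.
After: Research→Iterate→Package→Retail = 9+1+9+7 = 26 → 26 weeks.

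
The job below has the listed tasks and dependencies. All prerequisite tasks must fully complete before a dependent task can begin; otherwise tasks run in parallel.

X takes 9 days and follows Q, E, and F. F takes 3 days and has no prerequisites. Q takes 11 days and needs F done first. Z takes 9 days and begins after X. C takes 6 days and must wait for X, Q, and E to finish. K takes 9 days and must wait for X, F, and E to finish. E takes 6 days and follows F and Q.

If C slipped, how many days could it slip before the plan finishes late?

Critical path: F→Q→E→X→Z = 3+11+6+9+9 = 38, so the finish is 38 days.
The longest chain containing C totals 35 days.
So C can slip 38 − 35 = 3 days.

3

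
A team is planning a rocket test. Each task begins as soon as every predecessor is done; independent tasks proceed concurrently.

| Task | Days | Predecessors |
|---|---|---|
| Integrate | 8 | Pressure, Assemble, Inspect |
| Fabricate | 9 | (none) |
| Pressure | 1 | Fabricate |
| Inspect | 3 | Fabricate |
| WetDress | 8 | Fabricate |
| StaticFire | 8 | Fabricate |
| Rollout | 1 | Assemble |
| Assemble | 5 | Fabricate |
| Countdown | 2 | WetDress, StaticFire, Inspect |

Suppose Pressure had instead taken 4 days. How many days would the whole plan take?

22

The binding path is Fabricate→Assemble→Integrate = 9+5+8 = 22; finish at 22 days.
The longest path through Pressure is only 18 days, so Pressure has float 4.
That remains the longest chain; total 22 days.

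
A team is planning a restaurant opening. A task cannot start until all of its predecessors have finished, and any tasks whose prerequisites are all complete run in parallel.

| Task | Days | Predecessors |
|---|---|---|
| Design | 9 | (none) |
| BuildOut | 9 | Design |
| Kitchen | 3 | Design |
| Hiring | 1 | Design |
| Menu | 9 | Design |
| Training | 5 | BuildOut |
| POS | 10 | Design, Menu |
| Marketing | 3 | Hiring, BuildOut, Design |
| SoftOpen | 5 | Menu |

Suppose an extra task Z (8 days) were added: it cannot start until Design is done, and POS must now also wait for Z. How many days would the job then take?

28

Originally the job takes 28 days.
With Z inserted, POS now waits for max(Design, Menu, Z).
New critical path: Design→Menu→POS = 9+9+10 = 28 ⇒ 28 days.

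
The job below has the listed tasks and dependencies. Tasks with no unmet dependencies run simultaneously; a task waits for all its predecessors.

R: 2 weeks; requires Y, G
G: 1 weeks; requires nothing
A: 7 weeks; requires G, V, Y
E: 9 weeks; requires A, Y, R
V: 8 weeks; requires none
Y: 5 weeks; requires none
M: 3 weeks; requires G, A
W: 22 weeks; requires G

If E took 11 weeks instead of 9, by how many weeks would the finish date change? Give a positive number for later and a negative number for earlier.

2

The binding path is V→A→E = 8+7+9 = 24; finish at 24 weeks.
E is on the critical path; changing it to 11 makes that path 26 weeks.
The critical path is still V→A→E; finish is now 26 weeks.
Change in finish: 26 − 24 = +2 weeks.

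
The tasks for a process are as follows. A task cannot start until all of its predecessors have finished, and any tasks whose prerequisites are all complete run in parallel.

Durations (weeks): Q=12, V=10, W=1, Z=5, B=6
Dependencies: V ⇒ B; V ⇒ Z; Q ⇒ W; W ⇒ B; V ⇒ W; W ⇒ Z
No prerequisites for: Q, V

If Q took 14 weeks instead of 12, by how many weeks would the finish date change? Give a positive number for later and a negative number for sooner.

Actual critical path: Q→W→B = 12+1+6 = 19 ⇒ 19 weeks.
Q lies on that path, so at 14 weeks the path becomes 21 weeks.
That remains the longest chain; total 21 weeks.
Change in finish: 21 − 19 = +2 weeks.

2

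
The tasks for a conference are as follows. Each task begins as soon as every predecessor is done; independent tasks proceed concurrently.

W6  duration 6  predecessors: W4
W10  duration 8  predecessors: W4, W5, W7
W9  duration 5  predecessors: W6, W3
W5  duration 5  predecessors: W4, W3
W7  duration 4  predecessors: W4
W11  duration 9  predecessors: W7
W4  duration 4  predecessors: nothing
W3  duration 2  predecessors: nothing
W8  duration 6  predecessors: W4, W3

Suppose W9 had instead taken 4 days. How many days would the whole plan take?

Baseline: W4→W5→W10 = 4+5+8 = 17 → 17 days.
W9 has 2 days of float (longest path through it is 15).
The critical path is still W4→W5→W10; finish is now 17 days.

17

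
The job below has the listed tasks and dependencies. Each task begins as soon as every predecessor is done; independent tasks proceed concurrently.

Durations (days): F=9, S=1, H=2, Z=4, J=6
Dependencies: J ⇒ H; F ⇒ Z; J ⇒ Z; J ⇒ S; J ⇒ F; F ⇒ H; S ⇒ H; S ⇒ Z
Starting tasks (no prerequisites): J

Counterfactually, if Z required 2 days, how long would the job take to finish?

Critical path before the change: J→F→Z = 6+9+4 = 19 giving 19 days.
Z is on the critical path; changing it to 2 makes that path 17 days.
Now J→F→H = 6+9+2 = 17 is longest, so the finish becomes 17 days.

17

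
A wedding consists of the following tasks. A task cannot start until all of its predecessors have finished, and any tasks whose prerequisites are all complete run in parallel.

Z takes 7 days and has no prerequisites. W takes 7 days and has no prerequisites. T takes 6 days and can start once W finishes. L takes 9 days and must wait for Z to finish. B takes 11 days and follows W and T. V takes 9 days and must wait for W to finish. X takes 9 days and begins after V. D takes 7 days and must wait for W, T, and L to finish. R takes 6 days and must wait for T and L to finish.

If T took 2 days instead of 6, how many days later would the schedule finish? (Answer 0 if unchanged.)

0

As given, the longest chain is W→V→X = 7+9+9 = 25, so the finish is 25 days.
T is off the critical path — its longest chain is 24 days, giving 1 of slack.
No other chain overtakes it, so the finish is 25 days.
Change in finish: 25 − 25 = +0 days.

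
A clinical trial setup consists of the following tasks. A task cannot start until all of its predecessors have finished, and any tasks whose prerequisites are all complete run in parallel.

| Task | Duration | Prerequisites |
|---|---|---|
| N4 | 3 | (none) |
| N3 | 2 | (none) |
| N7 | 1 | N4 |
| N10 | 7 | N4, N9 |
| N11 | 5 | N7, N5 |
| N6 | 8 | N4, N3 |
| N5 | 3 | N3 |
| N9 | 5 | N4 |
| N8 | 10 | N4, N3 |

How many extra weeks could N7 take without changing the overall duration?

Critical path: N4→N9→N10 = 3+5+7 = 15, so the finish is 15 weeks.
Longest path through N7: 9 weeks (earliest finish 4, latest finish 10).
Slack of N7 = 9 − 3 = 6 weeks.

6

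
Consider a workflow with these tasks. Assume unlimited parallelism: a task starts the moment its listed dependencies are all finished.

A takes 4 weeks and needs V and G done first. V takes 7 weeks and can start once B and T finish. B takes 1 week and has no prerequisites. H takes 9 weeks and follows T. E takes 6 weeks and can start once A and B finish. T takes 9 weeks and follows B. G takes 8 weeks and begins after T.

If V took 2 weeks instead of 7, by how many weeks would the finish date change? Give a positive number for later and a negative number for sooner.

Critical path before the change: B→T→G→A→E = 1+9+8+4+6 = 28 giving 28 weeks.
V has 1 week of float (longest path through it is 27).
That remains the longest chain; total 28 weeks.
Change in finish: 28 − 28 = +0 weeks.

0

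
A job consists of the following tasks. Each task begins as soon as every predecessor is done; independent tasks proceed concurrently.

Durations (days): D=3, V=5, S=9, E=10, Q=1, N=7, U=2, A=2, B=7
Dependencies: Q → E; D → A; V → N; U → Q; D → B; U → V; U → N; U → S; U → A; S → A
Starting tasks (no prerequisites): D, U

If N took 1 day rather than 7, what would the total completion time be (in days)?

Baseline: U→V→N = 2+5+7 = 14 → 14 days.
N lies on that path, so at 1 day the path becomes 8 days.
Now U→S→A = 2+9+2 = 13 is longest, so the finish becomes 13 days.

13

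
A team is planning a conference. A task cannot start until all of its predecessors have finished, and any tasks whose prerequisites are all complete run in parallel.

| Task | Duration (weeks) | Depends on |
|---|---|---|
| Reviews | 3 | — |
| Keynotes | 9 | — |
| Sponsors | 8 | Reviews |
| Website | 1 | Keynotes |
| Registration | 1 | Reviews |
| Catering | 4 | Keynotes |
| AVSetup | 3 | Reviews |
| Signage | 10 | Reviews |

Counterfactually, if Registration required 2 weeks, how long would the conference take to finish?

13

Critical path before the change: Reviews→Signage = 3+10 = 13 giving 13 weeks.
Registration is off the critical path — its longest chain is 4 weeks, giving 9 of slack.
No other chain overtakes it, so the finish is 13 weeks.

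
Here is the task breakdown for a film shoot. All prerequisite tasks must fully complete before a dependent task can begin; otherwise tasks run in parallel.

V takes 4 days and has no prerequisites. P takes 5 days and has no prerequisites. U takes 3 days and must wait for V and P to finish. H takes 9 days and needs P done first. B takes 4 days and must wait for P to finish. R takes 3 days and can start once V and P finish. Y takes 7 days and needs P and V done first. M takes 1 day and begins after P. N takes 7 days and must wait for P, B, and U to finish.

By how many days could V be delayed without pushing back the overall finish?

Critical path: P→B→N = 5+4+7 = 16, so the finish is 16 days.
The longest chain containing V totals 14 days.
Float = 16 − 14 = 2.

2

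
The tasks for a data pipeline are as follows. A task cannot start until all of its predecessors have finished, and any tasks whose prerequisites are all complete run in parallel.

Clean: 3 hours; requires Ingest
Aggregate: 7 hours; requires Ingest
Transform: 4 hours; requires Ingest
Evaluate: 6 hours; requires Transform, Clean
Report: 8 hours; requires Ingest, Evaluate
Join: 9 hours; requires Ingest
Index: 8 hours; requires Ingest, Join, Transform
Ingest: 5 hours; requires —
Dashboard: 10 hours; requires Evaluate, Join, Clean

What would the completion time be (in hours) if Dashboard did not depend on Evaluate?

24

With the dependency in place, Ingest→Transform→Evaluate→Dashboard = 5+4+6+10 = 25 sets the finish at 25 hours.
Without Evaluate→Dashboard, Dashboard's earliest start moves from 15 to 14.
New critical path: Ingest→Join→Dashboard = 5+9+10 = 24 ⇒ 24 hours.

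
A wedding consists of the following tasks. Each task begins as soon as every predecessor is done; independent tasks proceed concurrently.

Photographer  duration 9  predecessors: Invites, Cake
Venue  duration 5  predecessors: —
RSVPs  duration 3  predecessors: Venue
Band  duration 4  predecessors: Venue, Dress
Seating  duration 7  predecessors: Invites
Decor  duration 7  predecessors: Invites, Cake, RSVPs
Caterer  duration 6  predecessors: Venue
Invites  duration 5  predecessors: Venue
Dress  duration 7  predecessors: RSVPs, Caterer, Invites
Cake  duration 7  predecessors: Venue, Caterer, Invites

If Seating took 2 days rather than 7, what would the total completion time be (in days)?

27

Critical path before the change: Venue→Caterer→Cake→Photographer = 5+6+7+9 = 27 giving 27 days.
Seating has 10 days of float (longest path through it is 17).
No other chain overtakes it, so the finish is 27 days.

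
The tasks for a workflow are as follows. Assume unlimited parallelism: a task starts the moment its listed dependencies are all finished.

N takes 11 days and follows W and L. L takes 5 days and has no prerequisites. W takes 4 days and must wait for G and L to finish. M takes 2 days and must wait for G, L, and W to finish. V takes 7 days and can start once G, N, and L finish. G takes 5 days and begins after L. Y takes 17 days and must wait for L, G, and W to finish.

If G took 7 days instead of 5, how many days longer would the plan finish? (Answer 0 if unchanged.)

Actual critical path: L→G→W→N→V = 5+5+4+11+7 = 32 ⇒ 32 days.
G is on the critical path; changing it to 7 makes that path 34 days.
No other chain overtakes it, so the finish is 34 days.
Change in finish: 34 − 32 = +2 days.

2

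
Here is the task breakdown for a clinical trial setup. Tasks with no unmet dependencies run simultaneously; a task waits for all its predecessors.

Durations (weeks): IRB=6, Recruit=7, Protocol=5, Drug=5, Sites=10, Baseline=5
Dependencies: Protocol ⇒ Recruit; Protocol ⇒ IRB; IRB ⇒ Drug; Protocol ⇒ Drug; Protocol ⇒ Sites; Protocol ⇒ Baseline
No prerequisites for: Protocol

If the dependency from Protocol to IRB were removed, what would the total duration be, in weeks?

Before: longest chain Protocol→IRB→Drug = 5+6+5 = 16, finish 16.
Without Protocol→IRB, IRB's earliest start moves from 5 to 0.
After: Protocol→Sites = 5+10 = 15 → 15 weeks.

15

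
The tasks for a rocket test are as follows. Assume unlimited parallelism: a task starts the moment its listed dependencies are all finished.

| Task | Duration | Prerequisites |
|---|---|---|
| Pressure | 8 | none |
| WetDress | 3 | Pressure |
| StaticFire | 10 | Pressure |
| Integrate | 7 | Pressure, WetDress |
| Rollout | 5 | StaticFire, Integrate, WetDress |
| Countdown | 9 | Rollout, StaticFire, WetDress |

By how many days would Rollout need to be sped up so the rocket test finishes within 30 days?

Current finish: 32 days; target: 30.
Rollout is on every critical path, so each day cut from Rollout cuts the finish by one (this holds down to a finish of 28).
Need 32 − 30 = 2 days off Rollout → Rollout becomes 3 days, finish becomes 30.

2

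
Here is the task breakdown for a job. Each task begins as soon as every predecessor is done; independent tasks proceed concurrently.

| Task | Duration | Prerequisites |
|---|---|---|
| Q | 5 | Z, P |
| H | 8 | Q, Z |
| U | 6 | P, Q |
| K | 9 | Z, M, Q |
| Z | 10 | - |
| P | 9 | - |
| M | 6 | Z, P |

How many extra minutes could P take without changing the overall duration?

1

The longest chain is Z→M→K = 10+6+9 = 25; overall finish 25 minutes.
P finishes as early as 9 and must finish by 10.
Slack of P = 1 − 0 = 1 minute.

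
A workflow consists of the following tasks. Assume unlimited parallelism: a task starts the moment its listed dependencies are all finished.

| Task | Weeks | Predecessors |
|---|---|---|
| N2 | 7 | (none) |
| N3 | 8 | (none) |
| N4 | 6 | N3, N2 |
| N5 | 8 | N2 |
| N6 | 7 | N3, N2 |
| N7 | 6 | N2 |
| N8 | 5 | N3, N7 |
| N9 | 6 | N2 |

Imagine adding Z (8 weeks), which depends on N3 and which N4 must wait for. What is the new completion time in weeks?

22

Originally the job takes 18 weeks.
With Z inserted, N4 now waits for max(N3, N2, Z).
New critical path: N3→Z→N4 = 8+8+6 = 22 ⇒ 22 weeks.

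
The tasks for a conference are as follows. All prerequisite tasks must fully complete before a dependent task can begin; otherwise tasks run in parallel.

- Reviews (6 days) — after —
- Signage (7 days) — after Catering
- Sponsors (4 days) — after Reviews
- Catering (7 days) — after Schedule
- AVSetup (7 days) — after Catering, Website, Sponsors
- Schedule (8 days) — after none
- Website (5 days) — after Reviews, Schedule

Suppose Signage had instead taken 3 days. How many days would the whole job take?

Baseline: Schedule→Catering→Signage = 8+7+7 = 22 → 22 days.
Signage is on the critical path; changing it to 3 makes that path 18 days.
New critical path: Schedule→Catering→AVSetup = 8+7+7 = 22 ⇒ 22 days.

22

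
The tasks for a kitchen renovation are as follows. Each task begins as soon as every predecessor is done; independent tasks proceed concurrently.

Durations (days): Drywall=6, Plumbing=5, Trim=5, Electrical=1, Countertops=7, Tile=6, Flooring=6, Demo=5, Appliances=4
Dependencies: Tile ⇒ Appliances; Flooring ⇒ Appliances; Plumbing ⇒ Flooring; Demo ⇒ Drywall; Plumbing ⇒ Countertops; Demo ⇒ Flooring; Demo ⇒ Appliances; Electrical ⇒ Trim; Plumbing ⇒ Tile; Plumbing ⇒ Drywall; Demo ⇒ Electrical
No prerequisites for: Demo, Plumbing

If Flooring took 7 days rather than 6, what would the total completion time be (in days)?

16

As given, the longest chain is Demo→Flooring→Appliances = 5+6+4 = 15, so the finish is 15 days.
Flooring lies on that path, so at 7 days the path becomes 16 days.
No other chain overtakes it, so the finish is 16 days.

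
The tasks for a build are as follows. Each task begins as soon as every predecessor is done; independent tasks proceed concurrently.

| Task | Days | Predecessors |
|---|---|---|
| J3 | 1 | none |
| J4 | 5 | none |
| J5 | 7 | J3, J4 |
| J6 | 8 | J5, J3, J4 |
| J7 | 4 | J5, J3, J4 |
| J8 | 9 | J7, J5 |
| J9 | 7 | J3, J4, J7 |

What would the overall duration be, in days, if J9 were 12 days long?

28

Critical path before the change: J4→J5→J7→J8 = 5+7+4+9 = 25 giving 25 days.
J9 is off the critical path — its longest chain is 23 days, giving 2 of slack.
New critical path: J4→J5→J7→J9 = 5+7+4+12 = 28 ⇒ 28 days.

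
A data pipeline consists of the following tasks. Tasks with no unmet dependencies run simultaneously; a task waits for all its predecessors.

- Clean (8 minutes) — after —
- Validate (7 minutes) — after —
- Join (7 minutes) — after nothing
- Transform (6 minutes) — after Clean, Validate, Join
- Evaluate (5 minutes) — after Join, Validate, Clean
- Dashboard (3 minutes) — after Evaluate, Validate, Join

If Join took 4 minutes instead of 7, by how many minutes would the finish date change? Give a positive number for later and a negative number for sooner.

Critical path before the change: Clean→Evaluate→Dashboard = 8+5+3 = 16 giving 16 minutes.
Join is off the critical path — its longest chain is 15 minutes, giving 1 of slack.
No other chain overtakes it, so the finish is 16 minutes.
Change in finish: 16 − 16 = +0 minutes.

0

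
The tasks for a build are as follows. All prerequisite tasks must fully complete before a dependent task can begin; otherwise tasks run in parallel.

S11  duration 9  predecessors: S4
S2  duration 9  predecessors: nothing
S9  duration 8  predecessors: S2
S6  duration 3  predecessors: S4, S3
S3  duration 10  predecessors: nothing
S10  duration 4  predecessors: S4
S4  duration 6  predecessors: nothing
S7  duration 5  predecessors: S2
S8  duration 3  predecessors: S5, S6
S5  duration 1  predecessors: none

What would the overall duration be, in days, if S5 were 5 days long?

17

As given, the longest chain is S2→S9 = 9+8 = 17, so the finish is 17 days.
S5 is off the critical path — its longest chain is 4 days, giving 13 of slack.
That remains the longest chain; total 17 days.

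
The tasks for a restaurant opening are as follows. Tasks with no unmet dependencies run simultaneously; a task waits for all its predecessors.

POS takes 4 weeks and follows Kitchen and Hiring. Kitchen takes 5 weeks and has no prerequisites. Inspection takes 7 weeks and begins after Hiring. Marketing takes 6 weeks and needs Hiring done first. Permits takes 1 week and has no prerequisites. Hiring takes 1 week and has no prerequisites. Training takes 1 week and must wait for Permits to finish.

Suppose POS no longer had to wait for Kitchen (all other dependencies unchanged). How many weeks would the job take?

With the dependency in place, Kitchen→POS = 5+4 = 9 sets the finish at 9 weeks.
Without Kitchen→POS, POS's earliest start moves from 5 to 1.
The longest chain is now Hiring→Inspection = 1+7 = 8, so the job takes 8 weeks.

8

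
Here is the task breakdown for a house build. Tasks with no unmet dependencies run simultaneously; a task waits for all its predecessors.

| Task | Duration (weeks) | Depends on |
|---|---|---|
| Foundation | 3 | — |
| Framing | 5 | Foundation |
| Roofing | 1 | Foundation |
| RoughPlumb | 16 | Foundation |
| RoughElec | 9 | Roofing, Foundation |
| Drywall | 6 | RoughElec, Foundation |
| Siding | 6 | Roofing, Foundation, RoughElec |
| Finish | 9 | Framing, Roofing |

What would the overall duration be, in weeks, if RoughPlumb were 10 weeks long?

19

Critical path before the change: Foundation→RoughPlumb = 3+16 = 19 giving 19 weeks.
RoughPlumb is on the critical path; changing it to 10 makes that path 13 weeks.
New critical path: Foundation→Roofing→RoughElec→Drywall = 3+1+9+6 = 19 ⇒ 19 weeks.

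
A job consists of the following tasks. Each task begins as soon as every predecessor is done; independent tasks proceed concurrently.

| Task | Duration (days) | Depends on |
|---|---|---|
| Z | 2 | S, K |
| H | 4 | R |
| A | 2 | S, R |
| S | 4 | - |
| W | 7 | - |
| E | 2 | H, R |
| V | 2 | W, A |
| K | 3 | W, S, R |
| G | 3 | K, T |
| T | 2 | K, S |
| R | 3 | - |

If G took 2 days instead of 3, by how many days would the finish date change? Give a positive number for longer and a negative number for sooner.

-1

Actual critical path: W→K→T→G = 7+3+2+3 = 15 ⇒ 15 days.
Since G is critical, the -1 change carries straight to that chain (now 14 days).
No other chain overtakes it, so the finish is 14 days.
Change in finish: 14 − 15 = -1 days.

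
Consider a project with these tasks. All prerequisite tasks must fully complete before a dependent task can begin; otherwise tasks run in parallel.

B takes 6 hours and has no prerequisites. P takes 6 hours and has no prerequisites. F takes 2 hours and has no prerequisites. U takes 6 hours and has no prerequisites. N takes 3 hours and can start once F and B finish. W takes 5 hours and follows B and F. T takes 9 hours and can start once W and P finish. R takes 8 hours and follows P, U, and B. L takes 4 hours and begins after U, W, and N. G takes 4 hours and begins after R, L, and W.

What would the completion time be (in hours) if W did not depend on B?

With the dependency in place, B→W→T = 6+5+9 = 20 sets the finish at 20 hours.
Without B→W, W's earliest start moves from 6 to 2.
New critical path: B→R→G = 6+8+4 = 18 ⇒ 18 hours.

18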